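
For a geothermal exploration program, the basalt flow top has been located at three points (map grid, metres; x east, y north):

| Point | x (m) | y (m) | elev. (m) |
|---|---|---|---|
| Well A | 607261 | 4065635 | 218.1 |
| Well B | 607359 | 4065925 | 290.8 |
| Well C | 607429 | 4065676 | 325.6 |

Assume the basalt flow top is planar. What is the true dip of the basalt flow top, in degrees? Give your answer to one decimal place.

32.3°

Two edge vectors: Well A→Well B = (98, 290, 72.7), Well A→Well C = (168, 41, 107.5).
Normal n = (Well A→Well B) × (Well A→Well C) = (28194.3, 1678.6, -44702).
So ∂z/∂x = −n_x/n_z = 0.63072 and ∂z/∂y = −n_y/n_z = 0.03755.
Gradient magnitude |∇z| = √(a² + b²) = √(0.39780 + 0.00141) = 0.63183.
True dip = arctan(0.63183) = 32.3°, dipping toward W (azimuth ≈ 267°).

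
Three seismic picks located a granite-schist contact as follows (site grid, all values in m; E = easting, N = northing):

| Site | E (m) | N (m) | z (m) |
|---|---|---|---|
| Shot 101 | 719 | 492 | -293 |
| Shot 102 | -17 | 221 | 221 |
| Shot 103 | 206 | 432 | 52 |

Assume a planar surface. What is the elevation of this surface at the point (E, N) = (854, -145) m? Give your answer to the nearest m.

-317 m

Two edge vectors: Shot 101→Shot 102 = (-736, -271, 514), Shot 101→Shot 103 = (-513, -60, 345).
Normal n = (Shot 101→Shot 102) × (Shot 101→Shot 103) = (-62655, -9762, -94863).
So ∂z/∂E = −n_x/n_z = −0.66048 and ∂z/∂N = −n_y/n_z = −0.10291.
Intercept c from Shot 101: -293 + 474.88 + 50.63 = 232.51.
At (854, -145): z = −564.0 + 14.9 + 232.51 = -316.6 m.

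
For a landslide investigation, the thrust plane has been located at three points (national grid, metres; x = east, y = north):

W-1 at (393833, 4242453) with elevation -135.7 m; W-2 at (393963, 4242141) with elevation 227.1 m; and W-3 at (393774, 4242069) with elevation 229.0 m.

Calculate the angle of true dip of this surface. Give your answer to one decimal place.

Two edge vectors: W-1→W-2 = (130, -312, 362.8), W-1→W-3 = (-59, -384, 364.7).
Normal n = (W-1→W-2) × (W-1→W-3) = (25528.8, -68816.2, -68328).
So ∂z/∂x = −n_x/n_z = 0.37362 and ∂z/∂y = −n_y/n_z = −1.00714.
Gradient magnitude |∇z| = √(a² + b²) = √(0.13959 + 1.01434) = 1.07421.
True dip = arctan(1.07421) = 47.0°, dipping toward NNW (azimuth ≈ 340°).

47.0°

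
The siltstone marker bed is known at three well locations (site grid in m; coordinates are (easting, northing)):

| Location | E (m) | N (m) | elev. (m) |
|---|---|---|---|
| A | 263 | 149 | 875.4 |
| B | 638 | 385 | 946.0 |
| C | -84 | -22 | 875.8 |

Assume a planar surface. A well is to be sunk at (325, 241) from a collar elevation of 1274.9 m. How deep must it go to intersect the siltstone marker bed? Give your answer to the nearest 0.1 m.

314.3 m

Two edge vectors: A→B = (375, 236, 70.6), A→C = (-347, -171, 0.4).
Normal n = (A→B) × (A→C) = (12167, -24648.2, 17767).
So ∂z/∂E = −n_x/n_z = −0.68481 and ∂z/∂N = −n_y/n_z = 1.38730.
Intercept c from A: 875.4 + 180.10 − 206.71 = 848.80.
At (325, 241): z_contact = −222.56 + 334.34 + 848.80 = 960.57 m.
Depth below ground = 1274.9 − 960.57 = 314.3 m.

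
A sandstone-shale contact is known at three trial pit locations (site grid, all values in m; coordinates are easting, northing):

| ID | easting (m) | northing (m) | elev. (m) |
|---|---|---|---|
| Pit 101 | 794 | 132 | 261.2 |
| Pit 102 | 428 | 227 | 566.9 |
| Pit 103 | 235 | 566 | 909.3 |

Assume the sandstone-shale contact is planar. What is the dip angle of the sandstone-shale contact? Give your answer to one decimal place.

42.6°

Two edge vectors: Pit 101→Pit 102 = (-366, 95, 305.7), Pit 101→Pit 103 = (-559, 434, 648.1).
Normal n = (Pit 101→Pit 102) × (Pit 101→Pit 103) = (-71104.3, 66318.3, -105739).
So ∂z/∂easting = −n_x/n_z = −0.67245 and ∂z/∂northing = −n_y/n_z = 0.62719.
Gradient magnitude |∇z| = √(a² + b²) = √(0.45219 + 0.39337) = 0.91954.
True dip = arctan(0.91954) = 42.6°, dipping toward SE (azimuth ≈ 133°).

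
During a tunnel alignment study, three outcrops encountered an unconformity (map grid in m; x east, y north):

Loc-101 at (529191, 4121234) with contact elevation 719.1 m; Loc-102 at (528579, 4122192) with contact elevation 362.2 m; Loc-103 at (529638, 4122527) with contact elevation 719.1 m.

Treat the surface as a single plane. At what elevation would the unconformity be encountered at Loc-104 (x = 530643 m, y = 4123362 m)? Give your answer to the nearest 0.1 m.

990.2 m

Let the plane be z = a·x + b·y + c.
Loc-102−Loc-101: −612a + 958b = −356.9;  Loc-103−Loc-101: 447a + 1293b = 0.
Solving gives a = 0.378397546, b = −0.130814929.
Then c = 719.1 − a·529191 − b·4121234 = 339593.46.
At (530643, 4123362): z = 200794.0 − 539397.3 + 339593.46 = 990.2 m.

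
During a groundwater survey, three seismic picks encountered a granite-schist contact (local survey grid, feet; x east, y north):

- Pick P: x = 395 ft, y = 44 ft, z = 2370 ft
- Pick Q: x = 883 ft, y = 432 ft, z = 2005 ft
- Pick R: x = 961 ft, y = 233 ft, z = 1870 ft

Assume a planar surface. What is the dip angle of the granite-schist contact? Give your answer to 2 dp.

Two edge vectors: Pick P→Pick Q = (488, 388, -365), Pick P→Pick R = (566, 189, -500).
Normal n = (Pick P→Pick Q) × (Pick P→Pick R) = (-125015, 37410, -127376).
So ∂z/∂x = −n_x/n_z = −0.98146 and ∂z/∂y = −n_y/n_z = 0.29370.
Gradient magnitude |∇z| = √(a² + b²) = √(0.96327 + 0.08626) = 1.02447.
True dip = arctan(1.02447) = 45.69°, dipping toward ESE (azimuth ≈ 107°).

45.69°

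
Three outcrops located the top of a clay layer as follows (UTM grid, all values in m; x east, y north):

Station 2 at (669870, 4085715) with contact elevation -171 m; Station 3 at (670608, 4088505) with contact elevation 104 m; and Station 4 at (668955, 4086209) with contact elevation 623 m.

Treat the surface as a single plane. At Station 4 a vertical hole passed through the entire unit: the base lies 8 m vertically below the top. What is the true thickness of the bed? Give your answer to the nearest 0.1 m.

6.3 m

Let the plane be z = a·x + b·y + c.
Station 3−Station 2: 738a + 2790b = 275;  Station 4−Station 2: −915a + 494b = 794.
Solving gives a = −0.71276, b = 0.28710.
|∇z| = √(a²+b²) = 0.76841, so dip δ = arctan(0.76841) = 37.54°.
True thickness = vertical thickness × cos δ = 8 × cos 37.54° = 6.3 m.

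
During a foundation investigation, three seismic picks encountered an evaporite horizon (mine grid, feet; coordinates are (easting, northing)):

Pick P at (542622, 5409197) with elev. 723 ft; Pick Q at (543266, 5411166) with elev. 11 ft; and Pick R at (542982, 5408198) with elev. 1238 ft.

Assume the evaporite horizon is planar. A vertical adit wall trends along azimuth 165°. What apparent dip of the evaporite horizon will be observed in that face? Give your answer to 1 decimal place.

25.5°

Let the plane be z = a·E + b·N + c.
Pick Q−Pick P: 644a + 1969b = −712;  Pick R−Pick P: 360a − 999b = 515.
Solving gives a = 0.22389, b = −0.43483.
Unit vector along 165° is (sin 165°, cos 165°) = (0.2588, -0.9659).
Slope in that direction = a·(0.2588) + b·(-0.9659) = 0.47796.
Apparent dip = arctan|0.47796| = 25.5° (true dip is 26.1°, so apparent ≤ true as expected).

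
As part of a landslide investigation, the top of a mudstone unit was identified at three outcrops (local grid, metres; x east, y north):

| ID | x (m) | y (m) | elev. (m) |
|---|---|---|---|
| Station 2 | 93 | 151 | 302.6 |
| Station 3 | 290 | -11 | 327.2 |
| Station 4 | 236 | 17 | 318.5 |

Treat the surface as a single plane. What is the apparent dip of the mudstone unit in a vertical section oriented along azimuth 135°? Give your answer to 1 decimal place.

4.2°

Let the plane be z = a·x + b·y + c.
Station 3−Station 2: 197a − 162b = 24.6;  Station 4−Station 2: 143a − 134b = 15.9.
Solving gives a = 0.22296, b = 0.11928.
Unit vector along 135° is (sin 135°, cos 135°) = (0.7071, -0.7071).
Slope in that direction = a·(0.7071) + b·(-0.7071) = 0.07331.
Apparent dip = arctan|0.07331| = 4.2° (true dip is 14.2°, so apparent ≤ true as expected).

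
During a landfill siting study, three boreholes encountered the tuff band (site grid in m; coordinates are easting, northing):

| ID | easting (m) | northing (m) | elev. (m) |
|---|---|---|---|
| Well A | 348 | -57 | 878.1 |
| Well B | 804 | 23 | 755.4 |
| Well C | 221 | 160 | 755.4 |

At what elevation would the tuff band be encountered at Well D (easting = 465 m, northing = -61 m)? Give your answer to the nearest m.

863 m

Let the plane be z = a·easting + b·northing + c.
Well B−Well A: 456a + 80b = −122.7;  Well C−Well A: −127a + 217b = −122.7.
Solving gives a = −0.15406, b = −0.65560.
Then c = 878.1 − a·348 − b·-57 = 894.34.
At (465, -61): z = −71.6 + 40.0 + 894.34 = 862.7 m.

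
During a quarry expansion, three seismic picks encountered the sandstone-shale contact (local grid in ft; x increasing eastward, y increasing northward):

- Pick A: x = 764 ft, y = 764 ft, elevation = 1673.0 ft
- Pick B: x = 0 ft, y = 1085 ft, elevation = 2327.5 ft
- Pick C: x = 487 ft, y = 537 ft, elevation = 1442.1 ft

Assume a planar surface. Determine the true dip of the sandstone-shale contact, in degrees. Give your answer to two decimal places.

Two edge vectors: Pick A→Pick B = (-764, 321, 654.5), Pick A→Pick C = (-277, -227, -230.9).
Normal n = (Pick A→Pick B) × (Pick A→Pick C) = (74452.6, -357704.1, 262345).
So ∂z/∂x = −n_x/n_z = −0.28380 and ∂z/∂y = −n_y/n_z = 1.36349.
Gradient magnitude |∇z| = √(a² + b²) = √(0.08054 + 1.85910) = 1.39271.
True dip = arctan(1.39271) = 54.32°, dipping toward SSE (azimuth ≈ 168°).

54.32°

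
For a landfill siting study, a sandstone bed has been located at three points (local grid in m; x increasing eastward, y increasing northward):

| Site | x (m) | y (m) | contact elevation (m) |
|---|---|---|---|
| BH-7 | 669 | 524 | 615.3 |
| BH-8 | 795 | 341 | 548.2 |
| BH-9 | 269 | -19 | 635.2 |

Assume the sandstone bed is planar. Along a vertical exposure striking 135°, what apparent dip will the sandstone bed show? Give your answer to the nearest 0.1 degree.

17.8°

Two edge vectors: BH-7→BH-8 = (126, -183, -67.1), BH-7→BH-9 = (-400, -543, 19.9).
Normal n = (BH-7→BH-8) × (BH-7→BH-9) = (-40077, 24332.6, -141618).
So ∂z/∂x = −n_x/n_z = −0.28299 and ∂z/∂y = −n_y/n_z = 0.17182.
Unit vector along 135° is (sin 135°, cos 135°) = (0.7071, -0.7071).
Slope in that direction = a·(0.7071) + b·(-0.7071) = −0.32160.
Apparent dip = arctan|0.32160| = 17.8° (true dip is 18.3°, so apparent ≤ true as expected).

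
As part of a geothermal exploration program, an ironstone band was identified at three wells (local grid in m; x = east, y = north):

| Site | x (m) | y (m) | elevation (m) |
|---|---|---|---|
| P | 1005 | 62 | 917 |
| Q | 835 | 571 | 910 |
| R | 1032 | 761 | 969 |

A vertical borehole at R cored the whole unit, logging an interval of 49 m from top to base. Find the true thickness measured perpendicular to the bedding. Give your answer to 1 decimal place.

47.6 m

Let the plane be z = a·x + b·y + c.
Q−P: −170a + 509b = −7;  R−P: 27a + 699b = 52.
Solving gives a = 0.23656, b = 0.06525.
|∇z| = √(a²+b²) = 0.24539, so dip δ = arctan(0.24539) = 13.79°.
True thickness = vertical thickness × cos δ = 49 × cos 13.79° = 47.6 m.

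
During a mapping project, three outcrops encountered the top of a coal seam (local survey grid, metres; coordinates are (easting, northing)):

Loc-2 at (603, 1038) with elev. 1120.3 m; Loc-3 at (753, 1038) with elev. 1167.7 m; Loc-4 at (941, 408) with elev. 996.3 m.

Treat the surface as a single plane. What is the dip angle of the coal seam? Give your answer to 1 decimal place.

Let the plane be z = a·E + b·N + c.
Loc-3−Loc-2: 150a + 0b = 47.4;  Loc-4−Loc-2: 338a − 630b = −124.
Solving gives a = 0.31600, b = 0.36636.
Gradient magnitude |∇z| = √(a² + b²) = √(0.09986 + 0.13422) = 0.48382.
True dip = arctan(0.48382) = 25.8°, dipping toward SW (azimuth ≈ 221°).

25.8°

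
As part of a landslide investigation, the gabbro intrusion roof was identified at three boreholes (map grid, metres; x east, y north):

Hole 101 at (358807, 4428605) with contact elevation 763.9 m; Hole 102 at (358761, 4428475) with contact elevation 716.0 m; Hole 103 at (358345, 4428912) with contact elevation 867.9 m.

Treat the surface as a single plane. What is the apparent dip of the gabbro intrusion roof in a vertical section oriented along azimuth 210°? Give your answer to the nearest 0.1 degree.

Let the plane be z = a·x + b·y + c.
Hole 102−Hole 101: −46a − 130b = −47.9;  Hole 103−Hole 101: −462a + 307b = 104.
Solving gives a = 0.01598, b = 0.36281.
Unit vector along 210° is (sin 210°, cos 210°) = (-0.5000, -0.8660).
Slope in that direction = a·(-0.5000) + b·(-0.8660) = −0.32219.
Apparent dip = arctan|0.32219| = 17.9° (true dip is 20.0°, so apparent ≤ true as expected).

17.9°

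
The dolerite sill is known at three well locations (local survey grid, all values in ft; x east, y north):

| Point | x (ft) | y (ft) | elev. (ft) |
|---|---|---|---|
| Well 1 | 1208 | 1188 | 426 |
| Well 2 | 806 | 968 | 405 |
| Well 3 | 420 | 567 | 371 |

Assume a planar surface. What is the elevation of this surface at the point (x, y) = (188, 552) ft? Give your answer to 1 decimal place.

367.0 ft

Let the plane be z = a·x + b·y + c.
Well 2−Well 1: −402a − 220b = −21;  Well 3−Well 1: −788a − 621b = −55.
Solving gives a = 0.012336, b = 0.072914.
Then c = 426 − a·1208 − b·1188 = 324.48.
At (188, 552): z = 2.3 + 40.2 + 324.48 = 367.0 ft.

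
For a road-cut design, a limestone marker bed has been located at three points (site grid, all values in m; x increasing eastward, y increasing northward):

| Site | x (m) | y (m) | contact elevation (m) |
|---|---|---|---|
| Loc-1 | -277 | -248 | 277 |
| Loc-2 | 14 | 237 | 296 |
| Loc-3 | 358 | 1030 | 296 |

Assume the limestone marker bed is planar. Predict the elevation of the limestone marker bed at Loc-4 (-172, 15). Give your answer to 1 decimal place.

274.9 m

Let the plane be z = a·x + b·y + c.
Loc-2−Loc-1: 291a + 485b = 19;  Loc-3−Loc-1: 635a + 1278b = 19.
Solving gives a = 0.235705, b = −0.102248.
Then c = 277 − a·-277 − b·-248 = 316.93.
At (-172, 15): z = −40.5 − 1.5 + 316.93 = 274.9 m.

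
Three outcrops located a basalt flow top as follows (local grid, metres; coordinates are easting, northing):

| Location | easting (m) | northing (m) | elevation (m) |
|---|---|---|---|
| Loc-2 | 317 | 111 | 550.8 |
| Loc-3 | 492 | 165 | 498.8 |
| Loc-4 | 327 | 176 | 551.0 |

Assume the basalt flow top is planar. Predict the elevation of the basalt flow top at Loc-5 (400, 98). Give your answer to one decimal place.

524.2 m

Let the plane be z = a·easting + b·northing + c.
Loc-3−Loc-2: 175a + 54b = −52;  Loc-4−Loc-2: 10a + 65b = 0.2.
Solving gives a = −0.31295, b = 0.05122.
Then c = 550.8 − a·317 − b·111 = 644.32.
At (400, 98): z = −125.2 + 5.0 + 644.32 = 524.2 m.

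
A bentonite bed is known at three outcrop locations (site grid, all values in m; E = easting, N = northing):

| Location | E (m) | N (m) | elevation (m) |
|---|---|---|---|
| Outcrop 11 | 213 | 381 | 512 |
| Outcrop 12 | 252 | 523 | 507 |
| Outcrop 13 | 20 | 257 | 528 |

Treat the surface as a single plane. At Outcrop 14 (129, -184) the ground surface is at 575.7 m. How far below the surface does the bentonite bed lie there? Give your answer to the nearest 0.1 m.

Let the plane be z = a·E + b·N + c.
Outcrop 12−Outcrop 11: 39a + 142b = −5;  Outcrop 13−Outcrop 11: −193a − 124b = 16.
Solving gives a = −0.07319, b = −0.01511.
Then c = 512 − a·213 − b·381 = 533.35.
At (129, -184): z_contact = −9.44 + 2.78 + 533.35 = 526.68 m.
Depth below ground = 575.7 − 526.68 = 49.0 m.

49.0 m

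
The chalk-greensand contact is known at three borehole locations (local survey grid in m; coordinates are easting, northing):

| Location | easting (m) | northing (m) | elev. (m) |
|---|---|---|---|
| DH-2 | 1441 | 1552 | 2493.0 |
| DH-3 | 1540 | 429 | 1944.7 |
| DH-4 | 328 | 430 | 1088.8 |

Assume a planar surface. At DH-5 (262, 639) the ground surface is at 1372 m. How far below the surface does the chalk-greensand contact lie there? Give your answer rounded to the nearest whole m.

215 m

Two edge vectors: DH-2→DH-3 = (99, -1123, -548.3), DH-2→DH-4 = (-1113, -1122, -1404.2).
Normal n = (DH-2→DH-3) × (DH-2→DH-4) = (961724, 749273.7, -1360977).
So ∂z/∂easting = −n_x/n_z = 0.70664 and ∂z/∂northing = −n_y/n_z = 0.55054.
Intercept c from DH-2: 2493 − 1018.27 − 854.44 = 620.29.
At (262, 639): z_contact = 185.1 + 351.8 + 620.29 = 1157.2 m.
Depth below ground = 1372 − 1157.2 = 215 m.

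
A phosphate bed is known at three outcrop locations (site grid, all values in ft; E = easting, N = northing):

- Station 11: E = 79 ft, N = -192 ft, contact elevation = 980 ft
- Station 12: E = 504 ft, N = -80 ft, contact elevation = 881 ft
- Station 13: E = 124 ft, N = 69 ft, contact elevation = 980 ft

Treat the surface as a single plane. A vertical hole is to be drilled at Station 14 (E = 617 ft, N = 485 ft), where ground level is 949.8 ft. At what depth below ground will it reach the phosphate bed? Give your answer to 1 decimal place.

Let the plane be z = a·E + b·N + c.
Station 12−Station 11: 425a + 112b = −99;  Station 13−Station 11: 45a + 261b = 0.
Solving gives a = −0.24403, b = 0.04207.
Then c = 980 − a·79 − b·-192 = 1007.36.
At (617, 485): z_contact = −150.57 + 20.41 + 1007.36 = 877.20 ft.
Depth below ground = 949.8 − 877.20 = 72.6 ft.

72.6 ft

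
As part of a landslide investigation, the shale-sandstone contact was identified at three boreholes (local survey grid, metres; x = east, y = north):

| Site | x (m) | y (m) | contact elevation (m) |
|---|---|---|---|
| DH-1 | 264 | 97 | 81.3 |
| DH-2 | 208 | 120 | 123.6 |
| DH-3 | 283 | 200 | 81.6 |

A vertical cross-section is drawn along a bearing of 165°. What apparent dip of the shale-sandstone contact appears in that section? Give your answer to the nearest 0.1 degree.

Two edge vectors: DH-1→DH-2 = (-56, 23, 42.3), DH-1→DH-3 = (19, 103, 0.3).
Normal n = (DH-1→DH-2) × (DH-1→DH-3) = (-4350, 820.5, -6205).
So ∂z/∂x = −n_x/n_z = −0.70105 and ∂z/∂y = −n_y/n_z = 0.13223.
Unit vector along 165° is (sin 165°, cos 165°) = (0.2588, -0.9659).
Slope in that direction = a·(0.2588) + b·(-0.9659) = −0.30917.
Apparent dip = arctan|0.30917| = 17.2° (true dip is 35.5°, so apparent ≤ true as expected).

17.2°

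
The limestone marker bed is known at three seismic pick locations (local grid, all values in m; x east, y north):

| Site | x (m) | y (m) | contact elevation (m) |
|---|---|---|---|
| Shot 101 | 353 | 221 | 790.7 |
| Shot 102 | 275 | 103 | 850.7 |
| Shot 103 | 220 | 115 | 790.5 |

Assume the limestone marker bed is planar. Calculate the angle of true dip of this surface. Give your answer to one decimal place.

54.0°

Two edge vectors: Shot 101→Shot 102 = (-78, -118, 60), Shot 101→Shot 103 = (-133, -106, -0.2).
Normal n = (Shot 101→Shot 102) × (Shot 101→Shot 103) = (6383.6, -7995.6, -7426).
So ∂z/∂x = −n_x/n_z = 0.85963 and ∂z/∂y = −n_y/n_z = −1.07670.
Gradient magnitude |∇z| = √(a² + b²) = √(0.73896 + 1.15929) = 1.37777.
True dip = arctan(1.37777) = 54.0°, dipping toward NW (azimuth ≈ 321°).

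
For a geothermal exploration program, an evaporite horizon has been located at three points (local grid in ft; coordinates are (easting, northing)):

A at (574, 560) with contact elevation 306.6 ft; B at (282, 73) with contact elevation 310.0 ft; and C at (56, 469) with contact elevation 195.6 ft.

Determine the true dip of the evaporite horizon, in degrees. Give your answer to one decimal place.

Let the plane be z = a·E + b·N + c.
B−A: −292a − 487b = 3.4;  C−A: −518a − 91b = −111.
Solving gives a = 0.24089, b = −0.15141.
Gradient magnitude |∇z| = √(a² + b²) = √(0.05803 + 0.02293) = 0.28452.
True dip = arctan(0.28452) = 15.9°, dipping toward WNW (azimuth ≈ 302°).

15.9°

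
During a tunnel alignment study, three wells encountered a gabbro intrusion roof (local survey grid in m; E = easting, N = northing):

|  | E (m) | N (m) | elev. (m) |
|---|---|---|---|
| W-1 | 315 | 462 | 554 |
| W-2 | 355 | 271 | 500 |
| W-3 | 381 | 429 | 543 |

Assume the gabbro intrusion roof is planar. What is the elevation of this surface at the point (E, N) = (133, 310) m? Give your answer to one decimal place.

Two edge vectors: W-1→W-2 = (40, -191, -54), W-1→W-3 = (66, -33, -11).
Normal n = (W-1→W-2) × (W-1→W-3) = (319, -3124, 11286).
So ∂z/∂E = −n_x/n_z = −0.02827 and ∂z/∂N = −n_y/n_z = 0.27680.
Intercept c from W-1: 554 + 8.90 − 127.88 = 435.02.
At (133, 310): z = −3.8 + 85.8 + 435.02 = 517.1 m.

517.1 m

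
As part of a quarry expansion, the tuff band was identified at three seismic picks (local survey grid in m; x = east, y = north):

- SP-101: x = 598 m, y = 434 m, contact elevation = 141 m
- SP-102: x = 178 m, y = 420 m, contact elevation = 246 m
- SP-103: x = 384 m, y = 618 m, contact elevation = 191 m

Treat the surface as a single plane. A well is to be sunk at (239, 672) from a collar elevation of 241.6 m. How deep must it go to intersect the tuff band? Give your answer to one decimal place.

Let the plane be z = a·x + b·y + c.
SP-102−SP-101: −420a − 14b = 105;  SP-103−SP-101: −214a + 184b = 50.
Solving gives a = −0.24939, b = −0.01831.
Then c = 141 − a·598 − b·434 = 298.08.
At (239, 672): z_contact = −59.60 − 12.31 + 298.08 = 226.17 m.
Depth below ground = 241.6 − 226.17 = 15.4 m.

15.4 m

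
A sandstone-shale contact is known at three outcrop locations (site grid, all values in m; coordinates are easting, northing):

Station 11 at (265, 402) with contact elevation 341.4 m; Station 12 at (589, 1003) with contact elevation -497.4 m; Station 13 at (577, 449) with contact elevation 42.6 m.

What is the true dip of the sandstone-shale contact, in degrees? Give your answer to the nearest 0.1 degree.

Let the plane be z = a·easting + b·northing + c.
Station 12−Station 11: 324a + 601b = −838.8;  Station 13−Station 11: 312a + 47b = −298.8.
Solving gives a = −0.81351, b = −0.95711.
Gradient magnitude |∇z| = √(a² + b²) = √(0.66180 + 0.91606) = 1.25613.
True dip = arctan(1.25613) = 51.5°, dipping toward NE (azimuth ≈ 040°).

51.5°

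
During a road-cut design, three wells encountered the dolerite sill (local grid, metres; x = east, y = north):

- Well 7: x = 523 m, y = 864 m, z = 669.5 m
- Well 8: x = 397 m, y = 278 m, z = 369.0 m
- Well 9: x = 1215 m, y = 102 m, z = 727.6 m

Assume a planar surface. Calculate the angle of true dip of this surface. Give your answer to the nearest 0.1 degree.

Let the plane be z = a·x + b·y + c.
Well 8−Well 7: −126a − 586b = −300.5;  Well 9−Well 7: 692a − 762b = 58.1.
Solving gives a = 0.52446, b = 0.40003.
Gradient magnitude |∇z| = √(a² + b²) = √(0.27505 + 0.16003) = 0.65961.
True dip = arctan(0.65961) = 33.4°, dipping toward SW (azimuth ≈ 233°).

33.4°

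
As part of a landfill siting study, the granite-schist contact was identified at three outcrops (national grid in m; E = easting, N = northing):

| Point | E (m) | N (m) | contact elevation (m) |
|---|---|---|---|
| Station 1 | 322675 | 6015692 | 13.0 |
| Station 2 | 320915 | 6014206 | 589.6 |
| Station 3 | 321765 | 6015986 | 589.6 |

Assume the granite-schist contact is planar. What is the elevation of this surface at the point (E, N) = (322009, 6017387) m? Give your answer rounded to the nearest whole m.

823 m

Let the plane be z = a·E + b·N + c.
Station 2−Station 1: −1760a − 1486b = 576.6;  Station 3−Station 1: −910a + 294b = 576.6.
Solving gives a = −0.54893726, b = 0.26213296.
Then c = 13 − a·322675 − b·6015692 = −1399769.83.
At (322009, 6017387): z = −176762.7 + 1577355.5 − 1399769.83 = 822.9 m.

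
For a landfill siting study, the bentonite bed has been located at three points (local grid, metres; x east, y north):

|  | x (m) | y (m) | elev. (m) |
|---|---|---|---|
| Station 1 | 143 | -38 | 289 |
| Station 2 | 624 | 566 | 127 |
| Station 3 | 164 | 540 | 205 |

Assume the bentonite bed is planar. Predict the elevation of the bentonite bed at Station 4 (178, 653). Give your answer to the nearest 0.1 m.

187.0 m

Let the plane be z = a·x + b·y + c.
Station 2−Station 1: 481a + 604b = −162;  Station 3−Station 1: 21a + 578b = −84.
Solving gives a = −0.16168, b = −0.13945.
Then c = 289 − a·143 − b·-38 = 306.82.
At (178, 653): z = −28.8 − 91.1 + 306.82 = 187.0 m.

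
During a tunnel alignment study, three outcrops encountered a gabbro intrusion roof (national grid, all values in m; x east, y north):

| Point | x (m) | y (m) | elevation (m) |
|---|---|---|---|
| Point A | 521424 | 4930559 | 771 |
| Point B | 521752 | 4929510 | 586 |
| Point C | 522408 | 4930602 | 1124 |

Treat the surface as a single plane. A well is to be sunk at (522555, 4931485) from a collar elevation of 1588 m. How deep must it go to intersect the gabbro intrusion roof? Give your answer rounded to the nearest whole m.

162 m

Two edge vectors: Point A→Point B = (328, -1049, -185), Point A→Point C = (984, 43, 353).
Normal n = (Point A→Point B) × (Point A→Point C) = (-362342, -297824, 1046320).
So ∂z/∂x = −n_x/n_z = 0.34630132 and ∂z/∂y = −n_y/n_z = 0.28463950.
Intercept c from Point A: 771 − 180569.82 − 1403431.84 = −1583230.66.
At (522555, 4931485): z_contact = 180961.5 + 1403695.4 − 1583230.66 = 1426.2 m.
Depth below ground = 1588 − 1426.2 = 162 m.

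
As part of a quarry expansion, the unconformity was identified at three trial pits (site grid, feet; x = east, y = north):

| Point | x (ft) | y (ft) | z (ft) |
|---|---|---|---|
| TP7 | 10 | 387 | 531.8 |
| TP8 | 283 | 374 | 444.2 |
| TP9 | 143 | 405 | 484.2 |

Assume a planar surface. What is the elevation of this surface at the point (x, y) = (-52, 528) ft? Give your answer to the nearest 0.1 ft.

523.8 ft

Two edge vectors: TP7→TP8 = (273, -13, -87.6), TP7→TP9 = (133, 18, -47.6).
Normal n = (TP7→TP8) × (TP7→TP9) = (2195.6, 1344, 6643).
So ∂z/∂x = −n_x/n_z = −0.33051 and ∂z/∂y = −n_y/n_z = −0.20232.
Intercept c from TP7: 531.8 + 3.31 + 78.30 = 613.40.
At (-52, 528): z = 17.2 − 106.8 + 613.40 = 523.8 ft.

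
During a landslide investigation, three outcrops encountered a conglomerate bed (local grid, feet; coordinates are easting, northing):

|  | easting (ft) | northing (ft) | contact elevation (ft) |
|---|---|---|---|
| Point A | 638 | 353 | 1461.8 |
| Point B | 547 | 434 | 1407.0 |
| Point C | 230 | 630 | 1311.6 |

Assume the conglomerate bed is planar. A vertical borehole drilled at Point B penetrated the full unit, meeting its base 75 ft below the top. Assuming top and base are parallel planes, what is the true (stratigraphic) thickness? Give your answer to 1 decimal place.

Two edge vectors: Point A→Point B = (-91, 81, -54.8), Point A→Point C = (-408, 277, -150.2).
Normal n = (Point A→Point B) × (Point A→Point C) = (3013.4, 8690.2, 7841).
So ∂z/∂easting = −n_x/n_z = −0.38431 and ∂z/∂northing = −n_y/n_z = −1.10830.
|∇z| = √(a²+b²) = 1.17304, so dip δ = arctan(1.17304) = 49.55°.
True thickness = vertical thickness × cos δ = 75 × cos 49.55° = 48.7 ft.

48.7 ft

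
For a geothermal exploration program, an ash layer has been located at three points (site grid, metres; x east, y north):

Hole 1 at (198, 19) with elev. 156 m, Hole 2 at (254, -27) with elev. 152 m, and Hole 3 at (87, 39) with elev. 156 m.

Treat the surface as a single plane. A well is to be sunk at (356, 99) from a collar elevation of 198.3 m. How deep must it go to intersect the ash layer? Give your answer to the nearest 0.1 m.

30.2 m

Let the plane be z = a·x + b·y + c.
Hole 2−Hole 1: 56a − 46b = −4;  Hole 3−Hole 1: −111a + 20b = 0.
Solving gives a = 0.02007, b = 0.11139.
Then c = 156 − a·198 − b·19 = 149.91.
At (356, 99): z_contact = 7.15 + 11.03 + 149.91 = 168.08 m.
Depth below ground = 198.3 − 168.08 = 30.2 m.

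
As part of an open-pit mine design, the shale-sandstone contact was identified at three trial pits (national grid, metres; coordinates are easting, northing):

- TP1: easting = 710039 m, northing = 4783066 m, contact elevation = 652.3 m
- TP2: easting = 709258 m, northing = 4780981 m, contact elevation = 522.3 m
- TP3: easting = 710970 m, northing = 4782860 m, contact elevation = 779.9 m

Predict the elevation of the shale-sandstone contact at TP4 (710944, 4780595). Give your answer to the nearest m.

Two edge vectors: TP1→TP2 = (-781, -2085, -130), TP1→TP3 = (931, -206, 127.6).
Normal n = (TP1→TP2) × (TP1→TP3) = (-292826, -21374.4, 2102021).
So ∂z/∂easting = −n_x/n_z = 0.13930689 and ∂z/∂northing = −n_y/n_z = 0.01016850.
Intercept c from TP1: 652.3 − 98913.32 − 48636.61 = −146897.63.
At (710944, 4780595): z = 99039.4 + 48611.5 − 146897.63 = 753.2 m.

753 m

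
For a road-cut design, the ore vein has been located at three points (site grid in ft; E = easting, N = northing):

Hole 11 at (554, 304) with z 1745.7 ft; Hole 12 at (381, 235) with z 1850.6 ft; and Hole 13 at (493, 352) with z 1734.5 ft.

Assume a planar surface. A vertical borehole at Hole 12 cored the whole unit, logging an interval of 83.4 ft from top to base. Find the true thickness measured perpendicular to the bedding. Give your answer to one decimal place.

Two edge vectors: Hole 11→Hole 12 = (-173, -69, 104.9), Hole 11→Hole 13 = (-61, 48, -11.2).
Normal n = (Hole 11→Hole 12) × (Hole 11→Hole 13) = (-4262.4, -8336.5, -12513).
So ∂z/∂E = −n_x/n_z = −0.34064 and ∂z/∂N = −n_y/n_z = −0.66623.
|∇z| = √(a²+b²) = 0.74826, so dip δ = arctan(0.74826) = 36.81°.
True thickness = vertical thickness × cos δ = 83.4 × cos 36.81° = 66.8 ft.

66.8 ft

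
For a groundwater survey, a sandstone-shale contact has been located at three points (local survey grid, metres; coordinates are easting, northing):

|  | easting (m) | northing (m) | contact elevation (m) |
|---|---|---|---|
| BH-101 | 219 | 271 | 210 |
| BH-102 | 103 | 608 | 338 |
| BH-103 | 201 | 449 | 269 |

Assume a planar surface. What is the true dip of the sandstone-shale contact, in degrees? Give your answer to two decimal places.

Two edge vectors: BH-101→BH-102 = (-116, 337, 128), BH-101→BH-103 = (-18, 178, 59).
Normal n = (BH-101→BH-102) × (BH-101→BH-103) = (-2901, 4540, -14582).
So ∂z/∂easting = −n_x/n_z = −0.19894 and ∂z/∂northing = −n_y/n_z = 0.31134.
Gradient magnitude |∇z| = √(a² + b²) = √(0.03958 + 0.09693) = 0.36948.
True dip = arctan(0.36948) = 20.28°, dipping toward SSE (azimuth ≈ 147°).

20.28°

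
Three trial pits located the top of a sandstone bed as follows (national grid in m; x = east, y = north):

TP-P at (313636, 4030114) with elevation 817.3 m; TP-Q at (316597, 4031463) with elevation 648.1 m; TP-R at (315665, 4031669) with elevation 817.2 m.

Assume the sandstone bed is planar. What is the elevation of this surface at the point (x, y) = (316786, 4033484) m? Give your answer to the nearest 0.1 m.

Let the plane be z = a·x + b·y + c.
TP-Q−TP-P: 2961a + 1349b = −169.2;  TP-R−TP-P: 2029a + 1555b = −0.1.
Solving gives a = −0.140834571, b = 0.183699900.
Then c = 817.3 − a·313636 − b·4030114 = −695343.45.
At (316786, 4033484): z = −44614.4 + 740950.6 − 695343.45 = 992.7 m.

992.7 m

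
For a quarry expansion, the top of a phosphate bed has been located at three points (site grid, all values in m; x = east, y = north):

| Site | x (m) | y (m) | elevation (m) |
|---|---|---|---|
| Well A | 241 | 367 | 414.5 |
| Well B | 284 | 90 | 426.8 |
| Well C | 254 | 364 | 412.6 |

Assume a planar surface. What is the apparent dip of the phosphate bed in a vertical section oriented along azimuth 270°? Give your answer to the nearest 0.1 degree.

Let the plane be z = a·x + b·y + c.
Well B−Well A: 43a − 277b = 12.3;  Well C−Well A: 13a − 3b = −1.9.
Solving gives a = −0.16221, b = −0.06959.
Unit vector along 270° is (sin 270°, cos 270°) = (-1.0000, -0.0000).
Slope in that direction = a·(-1.0000) + b·(-0.0000) = 0.16221.
Apparent dip = arctan|0.16221| = 9.2° (true dip is 10.0°, so apparent ≤ true as expected).

9.2°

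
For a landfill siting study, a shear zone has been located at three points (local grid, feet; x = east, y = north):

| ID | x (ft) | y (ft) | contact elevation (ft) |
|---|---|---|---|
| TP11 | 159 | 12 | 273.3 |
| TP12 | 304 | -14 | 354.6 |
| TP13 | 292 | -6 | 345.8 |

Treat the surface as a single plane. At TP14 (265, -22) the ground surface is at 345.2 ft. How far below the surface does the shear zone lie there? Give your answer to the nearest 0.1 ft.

Let the plane be z = a·x + b·y + c.
TP12−TP11: 145a − 26b = 81.3;  TP13−TP11: 133a − 18b = 72.5.
Solving gives a = 0.49717, b = −0.35425.
Then c = 273.3 − a·159 − b·12 = 198.50.
At (265, -22): z_contact = 131.75 + 7.79 + 198.50 = 338.04 ft.
Depth below ground = 345.2 − 338.04 = 7.2 ft.

7.2 ft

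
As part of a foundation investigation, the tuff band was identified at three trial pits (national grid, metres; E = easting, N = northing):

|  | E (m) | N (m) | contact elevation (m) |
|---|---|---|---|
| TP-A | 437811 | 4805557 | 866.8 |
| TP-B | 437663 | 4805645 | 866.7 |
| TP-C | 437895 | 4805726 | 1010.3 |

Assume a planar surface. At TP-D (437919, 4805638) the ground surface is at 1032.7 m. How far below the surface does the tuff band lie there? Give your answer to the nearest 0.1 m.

70.7 m

Two edge vectors: TP-A→TP-B = (-148, 88, -0.1), TP-A→TP-C = (84, 169, 143.5).
Normal n = (TP-A→TP-B) × (TP-A→TP-C) = (12644.9, 21229.6, -32404).
So ∂z/∂E = −n_x/n_z = 0.390226515 and ∂z/∂N = −n_y/n_z = 0.655153685.
Intercept c from TP-A: 866.8 − 170845.46 − 3148378.38 = −3318357.04.
At (437919, 4805638): z_contact = 170887.61 + 3148431.44 − 3318357.04 = 962.01 m.
Depth below ground = 1032.7 − 962.01 = 70.7 m.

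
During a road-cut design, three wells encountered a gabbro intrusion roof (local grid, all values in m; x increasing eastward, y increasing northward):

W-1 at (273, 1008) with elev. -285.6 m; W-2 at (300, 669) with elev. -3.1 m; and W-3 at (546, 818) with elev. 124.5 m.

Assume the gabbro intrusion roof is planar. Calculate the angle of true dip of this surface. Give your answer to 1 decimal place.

Let the plane be z = a·x + b·y + c.
W-2−W-1: 27a − 339b = 282.5;  W-3−W-1: 273a − 190b = 410.1.
Solving gives a = 0.97634, b = −0.75557.
Gradient magnitude |∇z| = √(a² + b²) = √(0.95324 + 0.57089) = 1.23456.
True dip = arctan(1.23456) = 51.0°, dipping toward NW (azimuth ≈ 308°).

51.0°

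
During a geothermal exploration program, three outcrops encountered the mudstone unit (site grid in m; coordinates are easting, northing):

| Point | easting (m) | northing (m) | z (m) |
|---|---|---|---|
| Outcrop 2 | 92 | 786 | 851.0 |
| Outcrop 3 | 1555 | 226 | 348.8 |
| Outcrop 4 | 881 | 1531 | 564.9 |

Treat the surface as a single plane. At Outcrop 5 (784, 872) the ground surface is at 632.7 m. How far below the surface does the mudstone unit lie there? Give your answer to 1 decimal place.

24.4 m

Two edge vectors: Outcrop 2→Outcrop 3 = (1463, -560, -502.2), Outcrop 2→Outcrop 4 = (789, 745, -286.1).
Normal n = (Outcrop 2→Outcrop 3) × (Outcrop 2→Outcrop 4) = (534355, 22328.5, 1531775).
So ∂z/∂easting = −n_x/n_z = −0.348847 and ∂z/∂northing = −n_y/n_z = −0.014577.
Intercept c from Outcrop 2: 851 + 32.09 + 11.46 = 894.55.
At (784, 872): z_contact = −273.50 − 12.71 + 894.55 = 608.34 m.
Depth below ground = 632.7 − 608.34 = 24.4 m.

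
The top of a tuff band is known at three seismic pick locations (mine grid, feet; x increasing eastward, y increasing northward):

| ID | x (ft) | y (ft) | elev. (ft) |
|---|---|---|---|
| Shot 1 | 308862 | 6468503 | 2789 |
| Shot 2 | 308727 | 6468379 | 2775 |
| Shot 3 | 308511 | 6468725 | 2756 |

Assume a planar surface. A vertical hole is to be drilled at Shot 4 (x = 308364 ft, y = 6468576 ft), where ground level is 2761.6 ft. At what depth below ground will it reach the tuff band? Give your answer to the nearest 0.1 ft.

Let the plane be z = a·x + b·y + c.
Shot 2−Shot 1: −135a − 124b = −14;  Shot 3−Shot 1: −351a + 222b = −33.
Solving gives a = 0.097967181, b = 0.006245408.
Then c = 2789 − a·308862 − b·6468503 = −67867.78.
At (308364, 6468576): z_contact = 30209.55 + 40398.89 − 67867.78 = 2740.67 ft.
Depth below ground = 2761.6 − 2740.67 = 20.9 ft.

20.9 ft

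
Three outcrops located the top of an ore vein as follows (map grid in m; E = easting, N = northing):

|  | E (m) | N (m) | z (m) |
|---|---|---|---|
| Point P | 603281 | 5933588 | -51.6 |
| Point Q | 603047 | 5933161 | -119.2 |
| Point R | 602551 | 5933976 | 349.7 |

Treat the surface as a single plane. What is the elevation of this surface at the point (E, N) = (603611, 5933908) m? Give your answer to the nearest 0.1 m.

-56.7 m

Let the plane be z = a·E + b·N + c.
Point Q−Point P: −234a − 427b = −67.6;  Point R−Point P: −730a + 388b = 401.3.
Solving gives a = −0.360560444, b = 0.355904318.
Then c = -51.6 − a·603281 − b·5933588 = −1894321.93.
At (603611, 5933908): z = −217638.3 + 2111903.5 − 1894321.93 = -56.7 m.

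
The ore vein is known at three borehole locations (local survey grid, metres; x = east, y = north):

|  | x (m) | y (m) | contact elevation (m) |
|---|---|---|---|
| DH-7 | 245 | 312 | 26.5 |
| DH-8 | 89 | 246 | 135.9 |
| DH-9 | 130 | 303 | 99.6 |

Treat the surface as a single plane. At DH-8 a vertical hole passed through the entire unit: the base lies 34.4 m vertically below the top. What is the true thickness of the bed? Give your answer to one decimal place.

28.9 m

Let the plane be z = a·x + b·y + c.
DH-8−DH-7: −156a − 66b = 109.4;  DH-9−DH-7: −115a − 9b = 73.1.
Solving gives a = −0.62076, b = −0.19033.
|∇z| = √(a²+b²) = 0.64928, so dip δ = arctan(0.64928) = 32.99°.
True thickness = vertical thickness × cos δ = 34.4 × cos 32.99° = 28.9 m.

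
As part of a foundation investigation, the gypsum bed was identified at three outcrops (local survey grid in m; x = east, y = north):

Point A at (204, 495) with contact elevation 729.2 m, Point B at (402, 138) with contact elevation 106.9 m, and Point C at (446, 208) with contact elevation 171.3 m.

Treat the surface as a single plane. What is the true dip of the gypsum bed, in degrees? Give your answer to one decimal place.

56.7°

Two edge vectors: Point A→Point B = (198, -357, -622.3), Point A→Point C = (242, -287, -557.9).
Normal n = (Point A→Point B) × (Point A→Point C) = (20570.2, -40132.4, 29568).
So ∂z/∂x = −n_x/n_z = −0.69569 and ∂z/∂y = −n_y/n_z = 1.35729.
Gradient magnitude |∇z| = √(a² + b²) = √(0.48399 + 1.84224) = 1.52520.
True dip = arctan(1.52520) = 56.7°, dipping toward SSE (azimuth ≈ 153°).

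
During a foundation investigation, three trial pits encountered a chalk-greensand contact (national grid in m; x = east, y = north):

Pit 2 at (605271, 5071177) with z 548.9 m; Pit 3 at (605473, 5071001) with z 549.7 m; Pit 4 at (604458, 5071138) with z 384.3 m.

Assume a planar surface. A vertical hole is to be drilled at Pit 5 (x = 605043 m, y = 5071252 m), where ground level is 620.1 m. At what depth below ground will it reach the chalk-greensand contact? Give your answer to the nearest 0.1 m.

Let the plane be z = a·x + b·y + c.
Pit 3−Pit 2: 202a − 176b = 0.8;  Pit 4−Pit 2: −813a − 39b = −164.6.
Solving gives a = 0.192101533, b = 0.215934714.
Then c = 548.9 − a·605271 − b·5071177 = −1210767.74.
At (605043, 5071252): z_contact = 116229.69 + 1095059.35 − 1210767.74 = 521.30 m.
Depth below ground = 620.1 − 521.30 = 98.8 m.

98.8 m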